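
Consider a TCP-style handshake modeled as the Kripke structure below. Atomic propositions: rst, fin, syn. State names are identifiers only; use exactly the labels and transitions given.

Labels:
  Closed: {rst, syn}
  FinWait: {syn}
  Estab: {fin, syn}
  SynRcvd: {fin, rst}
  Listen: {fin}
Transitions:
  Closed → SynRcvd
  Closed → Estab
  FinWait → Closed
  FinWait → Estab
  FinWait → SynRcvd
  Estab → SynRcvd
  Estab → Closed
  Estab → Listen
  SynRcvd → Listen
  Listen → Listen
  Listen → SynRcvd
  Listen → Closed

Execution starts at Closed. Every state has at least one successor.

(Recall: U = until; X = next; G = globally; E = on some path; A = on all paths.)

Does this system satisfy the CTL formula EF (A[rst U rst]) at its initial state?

States satisfying A[rst U rst]: {Closed, SynRcvd}.
States satisfying EF (A[rst U rst]): {Closed, FinWait, Estab, SynRcvd, Listen}.
Some path from Closed reaches a state where A[rst U rst] holds.
Closed ∈ Sat(EF (A[rst U rst])).

Holds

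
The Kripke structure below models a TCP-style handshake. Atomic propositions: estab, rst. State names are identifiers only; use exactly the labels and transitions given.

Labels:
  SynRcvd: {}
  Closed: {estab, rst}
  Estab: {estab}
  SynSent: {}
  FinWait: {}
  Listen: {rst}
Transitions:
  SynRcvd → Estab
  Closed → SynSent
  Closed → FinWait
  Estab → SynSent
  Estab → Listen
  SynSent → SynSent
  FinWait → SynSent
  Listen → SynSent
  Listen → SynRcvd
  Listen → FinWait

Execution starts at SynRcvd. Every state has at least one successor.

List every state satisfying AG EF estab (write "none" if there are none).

none

States satisfying EF estab: {SynRcvd, Closed, Estab, Listen}.
States satisfying AG EF estab: ∅.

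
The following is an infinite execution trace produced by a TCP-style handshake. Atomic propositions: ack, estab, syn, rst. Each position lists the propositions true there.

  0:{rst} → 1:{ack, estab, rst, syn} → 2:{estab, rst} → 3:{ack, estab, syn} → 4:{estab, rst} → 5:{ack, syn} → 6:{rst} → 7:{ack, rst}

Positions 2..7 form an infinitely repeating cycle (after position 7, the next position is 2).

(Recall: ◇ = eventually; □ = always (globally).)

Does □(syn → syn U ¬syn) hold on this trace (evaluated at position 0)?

syn → syn U ¬syn holds at every position 0..7, and those are all positions ever visited, so □(syn → syn U ¬syn) holds.
Positions where syn holds: 1, 3, 5.
Check syn U ¬syn at each: 1→ok, 3→ok, 5→ok.

Yes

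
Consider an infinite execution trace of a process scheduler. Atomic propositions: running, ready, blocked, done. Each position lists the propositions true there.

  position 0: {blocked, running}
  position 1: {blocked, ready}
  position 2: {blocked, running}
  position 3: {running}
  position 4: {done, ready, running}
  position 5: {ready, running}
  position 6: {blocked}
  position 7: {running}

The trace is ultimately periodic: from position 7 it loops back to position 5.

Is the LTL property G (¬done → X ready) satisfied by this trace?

¬done → X ready must hold at every position from 0 onward. It fails at position 1, so G (¬done → X ready) is false.
Positions where ¬done holds: 0, 1, 2, 3, 5, 6, 7.
Check X ready at each: 0→ok, 1→fails, 2→fails, 3→ok, 5→fails, 6→fails, 7→ok.

Does not hold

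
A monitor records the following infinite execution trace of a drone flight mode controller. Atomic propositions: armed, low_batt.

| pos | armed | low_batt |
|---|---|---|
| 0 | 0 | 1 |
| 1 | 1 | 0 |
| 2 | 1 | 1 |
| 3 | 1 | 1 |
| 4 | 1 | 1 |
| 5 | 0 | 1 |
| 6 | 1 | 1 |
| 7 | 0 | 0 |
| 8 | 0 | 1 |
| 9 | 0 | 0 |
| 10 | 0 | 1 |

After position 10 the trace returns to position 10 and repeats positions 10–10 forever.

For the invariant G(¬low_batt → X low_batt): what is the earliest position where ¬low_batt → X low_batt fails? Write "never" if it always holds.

¬low_batt → X low_batt holds at every position 0..10, and those are all the positions the trace ever visits, so the invariant G(¬low_batt → X low_batt) is never violated.

never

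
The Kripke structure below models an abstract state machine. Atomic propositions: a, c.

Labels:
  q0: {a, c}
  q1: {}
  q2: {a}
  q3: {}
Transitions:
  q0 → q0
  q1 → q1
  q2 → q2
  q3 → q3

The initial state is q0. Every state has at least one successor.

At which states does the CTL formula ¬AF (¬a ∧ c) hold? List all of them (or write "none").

States satisfying ¬a ∧ c: ∅.
States satisfying AF (¬a ∧ c): ∅.
States satisfying ¬AF (¬a ∧ c): {q0, q1, q2, q3}.

{q0, q1, q2, q3}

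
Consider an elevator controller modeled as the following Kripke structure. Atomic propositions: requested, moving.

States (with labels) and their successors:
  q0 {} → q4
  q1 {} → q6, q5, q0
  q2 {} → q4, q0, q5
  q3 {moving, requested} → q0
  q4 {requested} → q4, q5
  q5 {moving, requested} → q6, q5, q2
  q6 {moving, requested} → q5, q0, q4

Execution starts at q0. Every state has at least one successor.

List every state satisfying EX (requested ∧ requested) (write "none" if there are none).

States satisfying requested ∧ requested: {q3, q4, q5, q6}.
States satisfying EX (requested ∧ requested): {q0, q1, q2, q4, q5, q6}.

{q0, q1, q2, q4, q5, q6}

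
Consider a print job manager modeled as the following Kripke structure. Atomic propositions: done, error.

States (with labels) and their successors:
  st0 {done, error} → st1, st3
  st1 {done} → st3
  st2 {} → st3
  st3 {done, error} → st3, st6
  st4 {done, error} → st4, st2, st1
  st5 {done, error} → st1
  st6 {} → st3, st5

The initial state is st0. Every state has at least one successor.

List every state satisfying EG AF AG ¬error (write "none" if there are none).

none

States satisfying AF AG ¬error: ∅.
States satisfying EG AF AG ¬error: ∅.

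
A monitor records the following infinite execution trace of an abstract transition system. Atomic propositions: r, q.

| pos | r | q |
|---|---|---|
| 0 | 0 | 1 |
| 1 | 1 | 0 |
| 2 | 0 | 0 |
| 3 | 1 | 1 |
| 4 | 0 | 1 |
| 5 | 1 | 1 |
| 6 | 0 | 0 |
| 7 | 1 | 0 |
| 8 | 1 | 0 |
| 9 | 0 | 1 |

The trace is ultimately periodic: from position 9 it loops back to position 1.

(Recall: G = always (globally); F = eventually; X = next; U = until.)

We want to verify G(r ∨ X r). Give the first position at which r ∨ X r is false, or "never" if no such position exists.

never

r ∨ X r holds at every position 0..9, and those are all the positions the trace ever visits, so the invariant G(r ∨ X r) is never violated.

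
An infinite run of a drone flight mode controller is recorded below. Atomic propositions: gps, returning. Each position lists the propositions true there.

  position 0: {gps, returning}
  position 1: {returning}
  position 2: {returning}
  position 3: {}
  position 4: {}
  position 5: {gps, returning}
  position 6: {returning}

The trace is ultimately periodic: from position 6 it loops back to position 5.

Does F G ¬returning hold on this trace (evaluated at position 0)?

Violated

G ¬returning is false at every position 0..6, so it never becomes true and F G ¬returning fails.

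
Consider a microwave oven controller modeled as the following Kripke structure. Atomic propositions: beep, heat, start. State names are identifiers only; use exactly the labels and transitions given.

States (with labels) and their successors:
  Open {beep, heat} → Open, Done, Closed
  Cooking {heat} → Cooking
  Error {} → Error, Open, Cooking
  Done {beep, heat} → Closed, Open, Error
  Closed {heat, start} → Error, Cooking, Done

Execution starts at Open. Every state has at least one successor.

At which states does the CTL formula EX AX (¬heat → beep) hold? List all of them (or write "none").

States satisfying AX (¬heat → beep): {Open, Cooking}.
States satisfying EX AX (¬heat → beep): {Open, Cooking, Error, Done, Closed}.

{Open, Cooking, Error, Done, Closed}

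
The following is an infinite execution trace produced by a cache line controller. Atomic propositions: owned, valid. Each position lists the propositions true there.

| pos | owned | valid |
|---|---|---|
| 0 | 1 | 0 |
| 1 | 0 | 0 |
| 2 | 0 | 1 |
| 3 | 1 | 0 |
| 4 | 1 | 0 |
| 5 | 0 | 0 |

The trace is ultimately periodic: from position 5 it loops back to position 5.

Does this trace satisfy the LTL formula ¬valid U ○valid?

Satisfied

Walking from position 0: ○valid first holds at position 1, and ¬valid holds at every earlier position along the way, so ¬valid U ○valid holds.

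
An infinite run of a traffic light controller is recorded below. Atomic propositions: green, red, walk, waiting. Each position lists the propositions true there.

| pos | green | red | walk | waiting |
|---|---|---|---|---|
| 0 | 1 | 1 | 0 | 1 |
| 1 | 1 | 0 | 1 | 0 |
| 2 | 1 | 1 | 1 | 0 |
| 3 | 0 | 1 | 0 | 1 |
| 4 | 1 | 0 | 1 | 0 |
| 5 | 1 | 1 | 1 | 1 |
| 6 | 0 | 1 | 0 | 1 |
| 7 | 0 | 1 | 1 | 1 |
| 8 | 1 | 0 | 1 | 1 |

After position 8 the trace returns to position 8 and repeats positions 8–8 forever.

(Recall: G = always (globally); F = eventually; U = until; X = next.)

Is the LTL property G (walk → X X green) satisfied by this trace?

walk → X X green must hold at every position from 0 onward. It fails at position 1, so G (walk → X X green) is false.
Positions where walk holds: 1, 2, 4, 5, 7, 8.
Check X X green at each: 1→fails, 2→ok, 4→fails, 5→fails, 7→ok, 8→ok.

Violated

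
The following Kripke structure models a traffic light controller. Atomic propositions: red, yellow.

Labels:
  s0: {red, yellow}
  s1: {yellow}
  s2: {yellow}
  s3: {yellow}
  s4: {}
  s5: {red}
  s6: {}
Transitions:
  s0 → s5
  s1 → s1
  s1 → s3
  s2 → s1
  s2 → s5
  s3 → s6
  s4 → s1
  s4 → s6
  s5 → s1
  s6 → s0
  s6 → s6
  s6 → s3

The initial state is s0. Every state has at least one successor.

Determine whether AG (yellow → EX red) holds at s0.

Does not hold

States satisfying yellow → EX red: {s0, s2, s4, s5, s6}.
States satisfying AG (yellow → EX red): ∅.
s1 is reachable from s0 and violates yellow → EX red, so AG fails at s0.
s0 ∉ Sat(AG (yellow → EX red)).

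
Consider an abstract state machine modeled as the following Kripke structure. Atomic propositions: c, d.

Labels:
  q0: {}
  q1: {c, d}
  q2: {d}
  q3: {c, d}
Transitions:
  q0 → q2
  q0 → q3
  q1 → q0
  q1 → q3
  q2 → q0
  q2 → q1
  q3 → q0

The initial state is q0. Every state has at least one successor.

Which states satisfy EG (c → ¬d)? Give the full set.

States satisfying c → ¬d: {q0, q2}.
States satisfying EG (c → ¬d): {q0, q2}.

{q0, q2}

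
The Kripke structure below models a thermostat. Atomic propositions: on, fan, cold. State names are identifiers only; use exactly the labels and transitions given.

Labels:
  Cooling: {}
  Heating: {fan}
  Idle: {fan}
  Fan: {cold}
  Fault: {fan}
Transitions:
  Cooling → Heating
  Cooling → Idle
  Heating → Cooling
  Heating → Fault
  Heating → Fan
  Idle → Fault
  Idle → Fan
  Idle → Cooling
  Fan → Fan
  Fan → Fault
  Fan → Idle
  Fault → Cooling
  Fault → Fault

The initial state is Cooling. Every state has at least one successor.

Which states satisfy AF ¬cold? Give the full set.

States satisfying ¬cold: {Cooling, Heating, Idle, Fault}.
States satisfying AF ¬cold: {Cooling, Heating, Idle, Fault}.

{Cooling, Heating, Idle, Fault}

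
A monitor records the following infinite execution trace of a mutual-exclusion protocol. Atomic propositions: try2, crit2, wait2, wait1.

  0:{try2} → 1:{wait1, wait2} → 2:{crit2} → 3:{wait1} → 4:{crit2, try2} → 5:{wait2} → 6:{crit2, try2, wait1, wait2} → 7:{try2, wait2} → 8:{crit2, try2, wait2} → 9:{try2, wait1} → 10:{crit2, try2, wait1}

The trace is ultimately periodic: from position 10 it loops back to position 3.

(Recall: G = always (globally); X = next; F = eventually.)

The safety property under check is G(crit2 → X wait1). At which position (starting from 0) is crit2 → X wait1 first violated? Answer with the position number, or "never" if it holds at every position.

Check crit2 → X wait1 at each position in order: 0 ✓, 1 ✓, 2 ✓, 3 ✓.
At position 4 the labels are {crit2, try2} and the next position 5 has {wait2}, so crit2 → X wait1 is false there. This is the first violation.

4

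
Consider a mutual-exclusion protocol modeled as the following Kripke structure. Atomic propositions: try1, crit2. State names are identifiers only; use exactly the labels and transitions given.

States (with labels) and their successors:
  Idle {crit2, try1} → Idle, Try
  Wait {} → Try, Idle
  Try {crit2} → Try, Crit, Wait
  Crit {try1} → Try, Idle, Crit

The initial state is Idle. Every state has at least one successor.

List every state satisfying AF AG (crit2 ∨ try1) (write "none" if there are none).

States satisfying AG (crit2 ∨ try1): ∅.
States satisfying AF AG (crit2 ∨ try1): ∅.

none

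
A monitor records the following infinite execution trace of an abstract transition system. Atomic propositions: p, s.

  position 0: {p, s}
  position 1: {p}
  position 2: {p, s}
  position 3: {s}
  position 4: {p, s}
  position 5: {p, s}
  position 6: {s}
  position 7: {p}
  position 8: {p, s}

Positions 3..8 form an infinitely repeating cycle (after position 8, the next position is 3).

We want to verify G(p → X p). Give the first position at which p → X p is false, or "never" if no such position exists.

Check p → X p at each position in order: 0 ✓, 1 ✓.
At position 2 the labels are {p, s} and the next position 3 has {s}, so p → X p is false there. This is the first violation.

2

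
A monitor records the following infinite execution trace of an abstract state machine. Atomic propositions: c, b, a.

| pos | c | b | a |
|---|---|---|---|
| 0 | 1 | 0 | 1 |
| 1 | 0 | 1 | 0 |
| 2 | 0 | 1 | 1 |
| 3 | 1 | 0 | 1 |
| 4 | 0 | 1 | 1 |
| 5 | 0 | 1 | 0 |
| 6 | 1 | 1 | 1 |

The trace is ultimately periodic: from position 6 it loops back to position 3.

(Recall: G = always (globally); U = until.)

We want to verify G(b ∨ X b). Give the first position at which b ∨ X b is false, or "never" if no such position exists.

b ∨ X b holds at every position 0..6, and those are all the positions the trace ever visits, so the invariant G(b ∨ X b) is never violated.

never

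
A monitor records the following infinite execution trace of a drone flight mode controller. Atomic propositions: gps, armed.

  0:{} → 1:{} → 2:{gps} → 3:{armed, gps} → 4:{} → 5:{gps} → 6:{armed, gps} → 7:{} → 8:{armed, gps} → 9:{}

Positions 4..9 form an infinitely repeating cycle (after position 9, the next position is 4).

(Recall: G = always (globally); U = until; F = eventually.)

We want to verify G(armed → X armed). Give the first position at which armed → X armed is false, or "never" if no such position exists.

Check armed → X armed at each position in order: 0 ✓, 1 ✓, 2 ✓.
At position 3 the labels are {armed, gps} and the next position 4 has {}, so armed → X armed is false there. This is the first violation.

3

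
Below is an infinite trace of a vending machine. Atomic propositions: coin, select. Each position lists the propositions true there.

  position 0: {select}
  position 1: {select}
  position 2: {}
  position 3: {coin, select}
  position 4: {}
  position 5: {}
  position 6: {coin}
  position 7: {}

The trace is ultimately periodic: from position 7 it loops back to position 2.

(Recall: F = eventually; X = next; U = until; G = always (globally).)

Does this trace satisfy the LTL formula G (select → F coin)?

Yes

select → F coin holds at every position 0..7, and those are all positions ever visited, so G (select → F coin) holds.
Positions where select holds: 0, 1, 3.
Check F coin at each: 0→ok, 1→ok, 3→ok.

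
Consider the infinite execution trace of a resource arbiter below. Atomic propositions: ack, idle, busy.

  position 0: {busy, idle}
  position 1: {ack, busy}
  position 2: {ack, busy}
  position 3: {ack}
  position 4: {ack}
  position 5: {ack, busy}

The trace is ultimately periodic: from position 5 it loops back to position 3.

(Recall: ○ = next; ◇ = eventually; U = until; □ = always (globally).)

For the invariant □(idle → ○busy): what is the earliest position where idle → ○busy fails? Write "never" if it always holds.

idle → ○busy holds at every position 0..5, and those are all the positions the trace ever visits, so the invariant □(idle → ○busy) is never violated.

never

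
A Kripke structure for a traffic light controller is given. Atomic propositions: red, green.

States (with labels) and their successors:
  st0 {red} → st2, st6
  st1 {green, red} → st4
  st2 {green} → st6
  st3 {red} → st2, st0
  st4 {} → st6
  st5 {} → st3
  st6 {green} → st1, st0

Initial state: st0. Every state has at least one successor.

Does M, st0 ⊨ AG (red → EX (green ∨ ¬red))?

States satisfying red → EX (green ∨ ¬red): {st0, st1, st2, st3, st4, st5, st6}.
States satisfying AG (red → EX (green ∨ ¬red)): {st0, st1, st2, st3, st4, st5, st6}.
Every state reachable from st0 satisfies red → EX (green ∨ ¬red).
st0 ∈ Sat(AG (red → EX (green ∨ ¬red))).

Yes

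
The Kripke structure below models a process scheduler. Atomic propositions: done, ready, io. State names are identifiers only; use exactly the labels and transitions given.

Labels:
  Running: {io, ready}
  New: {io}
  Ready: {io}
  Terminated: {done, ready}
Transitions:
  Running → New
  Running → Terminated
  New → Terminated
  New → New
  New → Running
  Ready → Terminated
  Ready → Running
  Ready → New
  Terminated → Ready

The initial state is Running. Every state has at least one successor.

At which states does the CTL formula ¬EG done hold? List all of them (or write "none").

{Running, New, Ready, Terminated}

States satisfying done: {Terminated}.
States satisfying EG done: ∅.
States satisfying ¬EG done: {Running, New, Ready, Terminated}.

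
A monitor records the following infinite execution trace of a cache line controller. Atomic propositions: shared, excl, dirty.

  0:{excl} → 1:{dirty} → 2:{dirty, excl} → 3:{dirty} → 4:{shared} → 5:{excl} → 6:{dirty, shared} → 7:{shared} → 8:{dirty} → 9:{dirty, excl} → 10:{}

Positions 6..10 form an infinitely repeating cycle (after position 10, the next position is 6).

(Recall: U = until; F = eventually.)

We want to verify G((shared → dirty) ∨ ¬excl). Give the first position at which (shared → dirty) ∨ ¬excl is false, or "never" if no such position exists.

(shared → dirty) ∨ ¬excl holds at every position 0..10, and those are all the positions the trace ever visits, so the invariant G((shared → dirty) ∨ ¬excl) is never violated.

never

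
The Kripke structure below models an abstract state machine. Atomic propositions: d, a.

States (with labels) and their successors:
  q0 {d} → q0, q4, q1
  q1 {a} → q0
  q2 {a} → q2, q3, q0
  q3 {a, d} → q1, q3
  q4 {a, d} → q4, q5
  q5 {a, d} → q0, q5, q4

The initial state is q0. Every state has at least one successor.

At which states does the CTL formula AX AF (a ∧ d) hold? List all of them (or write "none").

States satisfying AF (a ∧ d): {q3, q4, q5}.
States satisfying AX AF (a ∧ d): {q4}.

{q4}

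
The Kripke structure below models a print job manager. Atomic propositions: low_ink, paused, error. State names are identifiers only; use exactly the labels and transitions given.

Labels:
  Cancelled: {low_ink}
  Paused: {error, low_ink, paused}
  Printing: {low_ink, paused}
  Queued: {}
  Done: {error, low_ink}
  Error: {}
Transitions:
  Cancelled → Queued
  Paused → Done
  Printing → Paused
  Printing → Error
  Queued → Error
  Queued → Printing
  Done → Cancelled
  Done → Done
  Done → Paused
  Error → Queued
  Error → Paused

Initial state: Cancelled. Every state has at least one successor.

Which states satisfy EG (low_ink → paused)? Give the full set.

States satisfying low_ink → paused: {Paused, Printing, Queued, Error}.
States satisfying EG (low_ink → paused): {Printing, Queued, Error}.

{Printing, Queued, Error}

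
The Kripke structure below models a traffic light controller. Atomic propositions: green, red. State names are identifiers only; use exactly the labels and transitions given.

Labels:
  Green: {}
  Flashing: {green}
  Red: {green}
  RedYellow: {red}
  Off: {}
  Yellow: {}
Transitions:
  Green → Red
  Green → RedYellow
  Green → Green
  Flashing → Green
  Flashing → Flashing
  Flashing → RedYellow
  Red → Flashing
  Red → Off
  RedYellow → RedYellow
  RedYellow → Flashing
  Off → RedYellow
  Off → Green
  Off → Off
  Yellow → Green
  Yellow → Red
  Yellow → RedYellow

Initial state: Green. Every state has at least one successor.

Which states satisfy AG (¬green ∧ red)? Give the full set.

none

States satisfying ¬green ∧ red: {RedYellow}.
States satisfying AG (¬green ∧ red): ∅.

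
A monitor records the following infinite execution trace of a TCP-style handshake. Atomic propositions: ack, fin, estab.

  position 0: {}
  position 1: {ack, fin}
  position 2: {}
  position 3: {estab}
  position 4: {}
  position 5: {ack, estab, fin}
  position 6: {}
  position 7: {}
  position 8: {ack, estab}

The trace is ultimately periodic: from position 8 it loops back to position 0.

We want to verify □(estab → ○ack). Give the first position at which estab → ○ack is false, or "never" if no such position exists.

3

Check estab → ○ack at each position in order: 0 ✓, 1 ✓, 2 ✓.
At position 3 the labels are {estab} and the next position 4 has {}, so estab → ○ack is false there. This is the first violation.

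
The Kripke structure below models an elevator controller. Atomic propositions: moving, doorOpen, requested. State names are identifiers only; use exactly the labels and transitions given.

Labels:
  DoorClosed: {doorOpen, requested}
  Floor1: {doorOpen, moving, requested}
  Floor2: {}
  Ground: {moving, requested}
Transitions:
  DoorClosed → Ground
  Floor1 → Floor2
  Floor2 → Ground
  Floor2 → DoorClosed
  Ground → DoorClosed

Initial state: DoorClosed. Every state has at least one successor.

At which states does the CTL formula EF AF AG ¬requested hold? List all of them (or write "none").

none

States satisfying AF AG ¬requested: ∅.
States satisfying EF AF AG ¬requested: ∅.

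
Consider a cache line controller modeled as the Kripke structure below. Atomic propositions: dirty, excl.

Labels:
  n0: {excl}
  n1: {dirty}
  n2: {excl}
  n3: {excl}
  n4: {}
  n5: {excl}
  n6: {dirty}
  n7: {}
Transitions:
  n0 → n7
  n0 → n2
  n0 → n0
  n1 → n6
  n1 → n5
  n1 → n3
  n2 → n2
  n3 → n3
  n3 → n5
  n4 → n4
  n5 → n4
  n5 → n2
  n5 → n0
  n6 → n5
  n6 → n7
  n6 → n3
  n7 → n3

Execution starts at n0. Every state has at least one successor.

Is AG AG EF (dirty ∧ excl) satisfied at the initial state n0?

States satisfying AG EF (dirty ∧ excl): ∅.
States satisfying AG AG EF (dirty ∧ excl): ∅.
n0 is reachable from n0 and violates AG EF (dirty ∧ excl), so AG fails at n0.
n0 ∉ Sat(AG AG EF (dirty ∧ excl)).

Violated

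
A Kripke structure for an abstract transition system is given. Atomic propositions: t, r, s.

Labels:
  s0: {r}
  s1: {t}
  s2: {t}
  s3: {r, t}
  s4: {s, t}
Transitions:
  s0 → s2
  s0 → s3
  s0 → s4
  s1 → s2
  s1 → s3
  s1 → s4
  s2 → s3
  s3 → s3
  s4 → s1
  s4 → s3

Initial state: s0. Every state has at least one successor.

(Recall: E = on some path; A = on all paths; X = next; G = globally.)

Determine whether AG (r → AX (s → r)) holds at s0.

States satisfying r → AX (s → r): {s1, s2, s3, s4}.
States satisfying AG (r → AX (s → r)): {s1, s2, s3, s4}.
s0 is reachable from s0 and violates r → AX (s → r), so AG fails at s0.
s0 ∉ Sat(AG (r → AX (s → r))).

Does not hold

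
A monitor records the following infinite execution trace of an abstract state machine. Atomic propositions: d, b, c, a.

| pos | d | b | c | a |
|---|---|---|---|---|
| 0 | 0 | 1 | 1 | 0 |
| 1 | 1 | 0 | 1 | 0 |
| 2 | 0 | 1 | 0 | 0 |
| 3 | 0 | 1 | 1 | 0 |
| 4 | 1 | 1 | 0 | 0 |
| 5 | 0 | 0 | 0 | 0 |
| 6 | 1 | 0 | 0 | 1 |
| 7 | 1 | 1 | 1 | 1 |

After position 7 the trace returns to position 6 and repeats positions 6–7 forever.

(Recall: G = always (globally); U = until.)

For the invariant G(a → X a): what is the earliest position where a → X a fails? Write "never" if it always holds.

a → X a holds at every position 0..7, and those are all the positions the trace ever visits, so the invariant G(a → X a) is never violated.

never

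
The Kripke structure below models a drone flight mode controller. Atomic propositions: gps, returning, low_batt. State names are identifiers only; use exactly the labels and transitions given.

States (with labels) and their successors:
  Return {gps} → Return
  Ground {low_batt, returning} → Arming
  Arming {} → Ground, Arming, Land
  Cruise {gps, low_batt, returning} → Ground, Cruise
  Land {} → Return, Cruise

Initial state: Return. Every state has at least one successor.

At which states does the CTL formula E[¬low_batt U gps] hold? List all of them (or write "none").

States satisfying ¬low_batt: {Return, Arming, Land}.
States satisfying gps: {Return, Cruise}.
States satisfying E[¬low_batt U gps]: {Return, Arming, Cruise, Land}.

{Return, Arming, Cruise, Land}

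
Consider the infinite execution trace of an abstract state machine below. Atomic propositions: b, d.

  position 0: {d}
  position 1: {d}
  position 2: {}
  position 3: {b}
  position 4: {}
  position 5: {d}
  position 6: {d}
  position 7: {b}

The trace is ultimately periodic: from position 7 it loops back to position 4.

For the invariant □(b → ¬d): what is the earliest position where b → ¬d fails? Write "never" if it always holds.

b → ¬d holds at every position 0..7, and those are all the positions the trace ever visits, so the invariant □(b → ¬d) is never violated.

never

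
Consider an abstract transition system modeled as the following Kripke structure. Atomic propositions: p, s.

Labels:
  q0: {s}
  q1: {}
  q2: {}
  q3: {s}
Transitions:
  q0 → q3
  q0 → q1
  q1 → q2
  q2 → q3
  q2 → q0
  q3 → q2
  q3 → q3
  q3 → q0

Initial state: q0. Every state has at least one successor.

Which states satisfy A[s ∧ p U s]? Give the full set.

{q0, q3}

States satisfying s ∧ p: ∅.
States satisfying s: {q0, q3}.
States satisfying A[s ∧ p U s]: {q0, q3}.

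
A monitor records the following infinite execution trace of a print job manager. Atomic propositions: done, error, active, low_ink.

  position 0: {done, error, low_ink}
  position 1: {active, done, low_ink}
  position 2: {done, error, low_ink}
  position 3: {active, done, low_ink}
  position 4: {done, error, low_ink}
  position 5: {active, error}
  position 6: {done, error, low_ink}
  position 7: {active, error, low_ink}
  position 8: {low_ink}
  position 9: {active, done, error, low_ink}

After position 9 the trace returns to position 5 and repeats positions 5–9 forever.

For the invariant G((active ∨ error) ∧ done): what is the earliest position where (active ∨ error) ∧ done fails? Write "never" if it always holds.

5

Check (active ∨ error) ∧ done at each position in order: 0 ✓, 1 ✓, 2 ✓, 3 ✓, 4 ✓.
At position 5 the labels are {active, error}, so (active ∨ error) ∧ done is false there. This is the first violation.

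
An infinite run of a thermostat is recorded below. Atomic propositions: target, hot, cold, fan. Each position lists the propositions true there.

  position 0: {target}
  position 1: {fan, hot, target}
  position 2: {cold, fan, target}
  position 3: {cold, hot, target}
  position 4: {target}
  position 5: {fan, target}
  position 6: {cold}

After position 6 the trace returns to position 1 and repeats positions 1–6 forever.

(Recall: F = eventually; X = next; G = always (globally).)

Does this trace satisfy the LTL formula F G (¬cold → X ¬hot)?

Satisfied

G (¬cold → X ¬hot) holds at position 1, which is reachable from 0, so F G (¬cold → X ¬hot) holds.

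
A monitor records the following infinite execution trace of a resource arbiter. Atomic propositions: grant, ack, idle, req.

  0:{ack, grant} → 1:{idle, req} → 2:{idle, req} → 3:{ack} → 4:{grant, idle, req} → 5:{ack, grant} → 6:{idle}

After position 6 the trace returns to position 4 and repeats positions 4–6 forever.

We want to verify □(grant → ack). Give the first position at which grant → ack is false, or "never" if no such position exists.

4

Check grant → ack at each position in order: 0 ✓, 1 ✓, 2 ✓, 3 ✓.
At position 4 the labels are {grant, idle, req}, so grant → ack is false there. This is the first violation.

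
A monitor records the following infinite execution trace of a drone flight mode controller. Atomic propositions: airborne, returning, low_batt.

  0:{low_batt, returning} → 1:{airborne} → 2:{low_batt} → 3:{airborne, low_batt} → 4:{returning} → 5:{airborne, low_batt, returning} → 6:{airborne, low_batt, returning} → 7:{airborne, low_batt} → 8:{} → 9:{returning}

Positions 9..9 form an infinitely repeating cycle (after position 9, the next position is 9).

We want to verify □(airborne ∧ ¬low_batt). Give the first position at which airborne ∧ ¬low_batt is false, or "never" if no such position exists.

At position 0 the labels are {low_batt, returning}, so airborne ∧ ¬low_batt is false there. This is the first violation.

0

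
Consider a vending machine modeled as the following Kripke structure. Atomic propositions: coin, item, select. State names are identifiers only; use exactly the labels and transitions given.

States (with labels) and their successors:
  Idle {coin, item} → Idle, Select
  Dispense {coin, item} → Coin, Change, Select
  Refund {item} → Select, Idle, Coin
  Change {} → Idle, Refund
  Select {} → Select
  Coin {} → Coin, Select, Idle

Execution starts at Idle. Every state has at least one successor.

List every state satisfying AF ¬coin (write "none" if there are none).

{Dispense, Refund, Change, Select, Coin}

States satisfying ¬coin: {Refund, Change, Select, Coin}.
States satisfying AF ¬coin: {Dispense, Refund, Change, Select, Coin}.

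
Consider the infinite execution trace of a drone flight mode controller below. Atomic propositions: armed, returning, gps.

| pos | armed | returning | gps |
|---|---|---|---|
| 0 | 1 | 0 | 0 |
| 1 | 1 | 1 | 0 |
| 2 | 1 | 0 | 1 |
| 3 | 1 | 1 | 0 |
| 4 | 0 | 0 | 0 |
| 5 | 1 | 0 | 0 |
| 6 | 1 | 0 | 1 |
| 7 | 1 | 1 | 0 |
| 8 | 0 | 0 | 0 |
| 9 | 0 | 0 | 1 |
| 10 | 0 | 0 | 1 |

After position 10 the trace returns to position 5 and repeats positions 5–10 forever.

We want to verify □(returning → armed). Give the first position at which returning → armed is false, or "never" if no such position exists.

never

returning → armed holds at every position 0..10, and those are all the positions the trace ever visits, so the invariant □(returning → armed) is never violated.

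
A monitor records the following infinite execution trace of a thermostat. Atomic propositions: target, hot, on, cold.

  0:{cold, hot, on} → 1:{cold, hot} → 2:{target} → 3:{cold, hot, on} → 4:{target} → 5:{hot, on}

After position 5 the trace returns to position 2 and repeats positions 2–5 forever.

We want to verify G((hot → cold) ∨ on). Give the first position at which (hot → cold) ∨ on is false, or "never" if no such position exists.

never

(hot → cold) ∨ on holds at every position 0..5, and those are all the positions the trace ever visits, so the invariant G((hot → cold) ∨ on) is never violated.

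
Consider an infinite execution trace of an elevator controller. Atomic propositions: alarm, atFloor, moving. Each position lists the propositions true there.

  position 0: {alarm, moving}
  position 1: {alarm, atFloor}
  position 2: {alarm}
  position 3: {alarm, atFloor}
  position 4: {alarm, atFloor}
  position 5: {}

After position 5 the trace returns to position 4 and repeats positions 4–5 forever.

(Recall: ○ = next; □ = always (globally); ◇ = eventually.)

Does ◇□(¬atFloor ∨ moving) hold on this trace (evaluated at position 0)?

Violated

□(¬atFloor ∨ moving) is false at every position 0..5, so it never becomes true and ◇□(¬atFloor ∨ moving) fails.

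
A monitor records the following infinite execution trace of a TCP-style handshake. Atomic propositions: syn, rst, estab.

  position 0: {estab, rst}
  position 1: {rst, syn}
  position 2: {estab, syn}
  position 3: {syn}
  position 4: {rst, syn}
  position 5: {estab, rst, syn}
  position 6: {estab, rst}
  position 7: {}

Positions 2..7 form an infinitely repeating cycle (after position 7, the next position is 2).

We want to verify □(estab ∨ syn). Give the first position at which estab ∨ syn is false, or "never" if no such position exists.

Check estab ∨ syn at each position in order: 0 ✓, 1 ✓, 2 ✓, 3 ✓, 4 ✓, 5 ✓, 6 ✓.
At position 7 the labels are {}, so estab ∨ syn is false there. This is the first violation.

7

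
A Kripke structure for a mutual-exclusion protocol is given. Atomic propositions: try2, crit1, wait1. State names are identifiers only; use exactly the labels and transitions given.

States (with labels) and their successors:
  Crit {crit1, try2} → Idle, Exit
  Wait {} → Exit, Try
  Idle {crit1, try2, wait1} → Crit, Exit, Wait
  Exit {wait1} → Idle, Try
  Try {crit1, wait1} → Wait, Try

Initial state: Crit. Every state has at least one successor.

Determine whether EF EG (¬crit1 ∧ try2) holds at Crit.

States satisfying EG (¬crit1 ∧ try2): ∅.
States satisfying EF EG (¬crit1 ∧ try2): ∅.
No suitable path/successor from Crit witnesses the formula.
Crit ∉ Sat(EF EG (¬crit1 ∧ try2)).

No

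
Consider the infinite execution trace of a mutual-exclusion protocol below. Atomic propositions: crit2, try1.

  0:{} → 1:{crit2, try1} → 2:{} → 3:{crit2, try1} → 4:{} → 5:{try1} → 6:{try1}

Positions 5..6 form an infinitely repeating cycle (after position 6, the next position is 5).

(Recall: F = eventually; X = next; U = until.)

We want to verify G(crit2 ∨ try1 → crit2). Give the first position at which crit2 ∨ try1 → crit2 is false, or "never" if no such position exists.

Check crit2 ∨ try1 → crit2 at each position in order: 0 ✓, 1 ✓, 2 ✓, 3 ✓, 4 ✓.
At position 5 the labels are {try1}, so crit2 ∨ try1 → crit2 is false there. This is the first violation.

5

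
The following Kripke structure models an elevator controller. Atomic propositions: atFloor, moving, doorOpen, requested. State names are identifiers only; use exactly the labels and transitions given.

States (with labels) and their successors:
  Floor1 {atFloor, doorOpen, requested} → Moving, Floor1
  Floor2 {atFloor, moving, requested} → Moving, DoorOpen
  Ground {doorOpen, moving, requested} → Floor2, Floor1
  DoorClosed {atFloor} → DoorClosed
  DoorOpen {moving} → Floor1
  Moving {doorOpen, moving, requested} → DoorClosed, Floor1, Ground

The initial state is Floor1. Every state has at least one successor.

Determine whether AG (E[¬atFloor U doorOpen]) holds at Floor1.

States satisfying E[¬atFloor U doorOpen]: {Floor1, Ground, DoorOpen, Moving}.
States satisfying AG (E[¬atFloor U doorOpen]): ∅.
DoorClosed is reachable from Floor1 and violates E[¬atFloor U doorOpen], so AG fails at Floor1.
Floor1 ∉ Sat(AG (E[¬atFloor U doorOpen])).

Does not hold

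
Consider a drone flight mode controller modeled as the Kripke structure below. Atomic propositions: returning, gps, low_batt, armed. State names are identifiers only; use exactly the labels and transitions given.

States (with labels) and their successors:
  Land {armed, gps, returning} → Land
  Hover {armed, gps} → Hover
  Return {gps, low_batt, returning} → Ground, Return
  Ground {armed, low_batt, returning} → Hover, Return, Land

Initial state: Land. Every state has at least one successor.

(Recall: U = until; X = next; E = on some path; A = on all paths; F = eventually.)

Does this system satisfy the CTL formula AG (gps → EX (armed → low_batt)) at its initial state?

Violated

States satisfying gps → EX (armed → low_batt): {Return, Ground}.
States satisfying AG (gps → EX (armed → low_batt)): ∅.
Land is reachable from Land and violates gps → EX (armed → low_batt), so AG fails at Land.
Land ∉ Sat(AG (gps → EX (armed → low_batt))).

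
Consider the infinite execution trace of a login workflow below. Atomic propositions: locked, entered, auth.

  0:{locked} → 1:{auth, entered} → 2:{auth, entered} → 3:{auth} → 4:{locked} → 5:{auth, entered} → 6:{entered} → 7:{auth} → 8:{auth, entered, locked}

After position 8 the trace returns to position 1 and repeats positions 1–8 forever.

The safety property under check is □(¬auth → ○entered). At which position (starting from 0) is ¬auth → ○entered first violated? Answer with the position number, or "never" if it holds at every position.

Check ¬auth → ○entered at each position in order: 0 ✓, 1 ✓, 2 ✓, 3 ✓, 4 ✓, 5 ✓.
At position 6 the labels are {entered} and the next position 7 has {auth}, so ¬auth → ○entered is false there. This is the first violation.

6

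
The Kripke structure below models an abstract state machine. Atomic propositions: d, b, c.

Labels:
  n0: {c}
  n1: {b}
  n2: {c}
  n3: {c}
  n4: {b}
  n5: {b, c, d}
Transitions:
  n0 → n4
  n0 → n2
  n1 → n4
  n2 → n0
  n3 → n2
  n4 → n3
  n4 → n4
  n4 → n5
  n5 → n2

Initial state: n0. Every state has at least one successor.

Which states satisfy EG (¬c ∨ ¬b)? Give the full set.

States satisfying ¬c ∨ ¬b: {n0, n1, n2, n3, n4}.
States satisfying EG (¬c ∨ ¬b): {n0, n1, n2, n3, n4}.

{n0, n1, n2, n3, n4}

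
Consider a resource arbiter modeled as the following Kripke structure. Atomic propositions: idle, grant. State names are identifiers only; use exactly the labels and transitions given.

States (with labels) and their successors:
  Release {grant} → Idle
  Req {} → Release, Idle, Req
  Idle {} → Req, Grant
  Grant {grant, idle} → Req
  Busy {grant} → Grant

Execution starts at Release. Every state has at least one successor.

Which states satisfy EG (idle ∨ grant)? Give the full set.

none

States satisfying idle ∨ grant: {Release, Grant, Busy}.
States satisfying EG (idle ∨ grant): ∅.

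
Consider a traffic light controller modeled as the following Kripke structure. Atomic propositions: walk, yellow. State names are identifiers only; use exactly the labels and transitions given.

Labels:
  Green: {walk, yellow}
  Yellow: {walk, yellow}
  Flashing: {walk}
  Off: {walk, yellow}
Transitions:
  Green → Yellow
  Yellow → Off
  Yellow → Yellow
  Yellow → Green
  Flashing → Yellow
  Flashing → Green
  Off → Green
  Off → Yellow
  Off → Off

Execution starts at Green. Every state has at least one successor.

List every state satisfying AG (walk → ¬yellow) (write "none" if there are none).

States satisfying walk → ¬yellow: {Flashing}.
States satisfying AG (walk → ¬yellow): ∅.

none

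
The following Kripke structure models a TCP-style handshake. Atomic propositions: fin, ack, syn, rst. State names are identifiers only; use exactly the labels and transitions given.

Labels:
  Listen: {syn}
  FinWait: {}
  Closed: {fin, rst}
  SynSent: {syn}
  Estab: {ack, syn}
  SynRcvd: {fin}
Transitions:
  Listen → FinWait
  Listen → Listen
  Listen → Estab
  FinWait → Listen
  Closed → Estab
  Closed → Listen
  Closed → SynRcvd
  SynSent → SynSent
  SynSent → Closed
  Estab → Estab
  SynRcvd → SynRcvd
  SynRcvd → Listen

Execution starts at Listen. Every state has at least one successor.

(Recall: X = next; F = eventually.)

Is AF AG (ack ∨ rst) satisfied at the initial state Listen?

States satisfying AG (ack ∨ rst): {Estab}.
States satisfying AF AG (ack ∨ rst): {Estab}.
There is a path from Listen along which AG (ack ∨ rst) never holds.
Listen ∉ Sat(AF AG (ack ∨ rst)).

Does not hold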